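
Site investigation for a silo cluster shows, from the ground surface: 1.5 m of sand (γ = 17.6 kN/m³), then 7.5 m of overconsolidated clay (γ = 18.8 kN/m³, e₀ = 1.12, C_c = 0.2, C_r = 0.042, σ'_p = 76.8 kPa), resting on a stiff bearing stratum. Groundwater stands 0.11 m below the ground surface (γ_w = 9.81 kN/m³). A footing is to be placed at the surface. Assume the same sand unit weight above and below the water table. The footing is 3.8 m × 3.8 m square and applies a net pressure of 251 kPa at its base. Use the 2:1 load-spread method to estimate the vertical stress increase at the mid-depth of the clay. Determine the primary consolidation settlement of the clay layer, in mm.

Mid-depth of clay below the ground surface: z = 1.5 + 7.5/2 = 5.25 m.
Total vertical stress at mid-clay: σ_v = 17.6×1.5 + 18.8×3.75 = 96.9 kPa.
Pore pressure: u = 9.81×(5.25 − 0.11) = 50.423 kPa.
Initial effective stress: σ'_0 = σ_v − u = 96.9 − 50.423 = 46.477 kPa.
Stress increase at mid-clay by the 2:1 spreading method:
Δσ = qBL/((B+z)(L+z)) = 251×3.8×3.8/((3.8+5.25)(3.8+5.25)) = 44.253 kPa
Final effective stress: σ'_f = 46.477 + 44.253 = 90.73 kPa.
σ'_f = 90.73 > σ'_p = 76.8 kPa, so the stress path crosses the preconsolidation pressure — recompression up to σ'_p, then virgin compression beyond:
S_c = H/(1+e₀)·[C_r·log₁₀(σ'_p/σ'_0) + C_c·log₁₀(σ'_f/σ'_p)]
    = 7.5/2.12 × [0.042×log₁₀(76.8/46.477) + 0.2×log₁₀(90.73/76.8)]
    = 3.5377 × [0.0091612 + 0.014478] = 0.08363 m

S_c ≈ 83.6 mm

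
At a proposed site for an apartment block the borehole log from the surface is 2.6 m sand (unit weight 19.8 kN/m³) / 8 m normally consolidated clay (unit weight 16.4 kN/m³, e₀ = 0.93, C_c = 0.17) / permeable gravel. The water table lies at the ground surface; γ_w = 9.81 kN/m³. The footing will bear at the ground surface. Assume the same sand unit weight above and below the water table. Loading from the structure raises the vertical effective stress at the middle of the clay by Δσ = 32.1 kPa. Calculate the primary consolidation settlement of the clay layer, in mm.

S_c ≈ 146 mm

Mid-depth of clay below the ground surface: z = 2.6 + 8/2 = 6.6 m.
Total vertical stress at mid-clay: σ_v = 19.8×2.6 + 16.4×4 = 117.08 kPa.
Pore pressure: u = 9.81×(6.6 − 0) = 64.746 kPa.
Initial effective stress: σ'_0 = σ_v − u = 117.08 − 64.746 = 52.334 kPa.
Final effective stress: σ'_f = σ'_0 + Δσ = 52.334 + 32.1 = 84.434 kPa.
Normally consolidated clay, so the full stress increment lies on the virgin compression line:
S_c = C_c·H/(1+e₀)·log₁₀(σ'_f/σ'_0) = 0.17×8/(1+0.93)×log₁₀(84.434/52.334)
    = 0.70466 × 0.20773 = 0.1464 m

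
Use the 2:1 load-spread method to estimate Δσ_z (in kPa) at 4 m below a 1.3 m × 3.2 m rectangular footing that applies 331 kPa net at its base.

By the 2:1 method the load spreads at 1 horizontal : 2 vertical, so at depth z the loaded area has grown by z in each plan dimension:
Δσ = qBL/((B+z)(L+z)) = 331×1.3×3.2/((1.3+4)(3.2+4)) = 36.084 kPa

Δσ_z ≈ 36.1 kPa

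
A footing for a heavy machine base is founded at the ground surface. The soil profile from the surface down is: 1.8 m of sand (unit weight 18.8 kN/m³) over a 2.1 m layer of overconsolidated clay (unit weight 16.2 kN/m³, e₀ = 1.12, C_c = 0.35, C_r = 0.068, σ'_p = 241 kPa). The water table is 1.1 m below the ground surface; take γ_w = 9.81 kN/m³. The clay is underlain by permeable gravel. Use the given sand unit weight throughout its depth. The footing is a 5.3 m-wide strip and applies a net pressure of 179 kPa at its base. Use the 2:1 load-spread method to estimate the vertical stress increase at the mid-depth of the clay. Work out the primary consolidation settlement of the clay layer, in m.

Mid-depth of clay below the ground surface: z = 1.8 + 2.1/2 = 2.85 m.
Total vertical stress at mid-clay: σ_v = 18.8×1.8 + 16.2×1.05 = 50.85 kPa.
Pore pressure: u = 9.81×(2.85 − 1.1) = 17.168 kPa.
Initial effective stress: σ'_0 = σ_v − u = 50.85 − 17.168 = 33.682 kPa.
Stress increase at mid-clay by the 2:1 spreading method:
Δσ = qB/(B+z) = 179×5.3/(5.3+2.85) = 116.4 kPa
Final effective stress: σ'_f = 33.682 + 116.4 = 150.08 kPa.
σ'_f = 150.08 ≤ σ'_p = 241 kPa, so the clay remains overconsolidated and only the recompression index applies:
S_c = C_r·H/(1+e₀)·log₁₀(σ'_f/σ'_0) = 0.068×2.1/2.12×log₁₀(150.08/33.682)
    = 0.067359 × 0.64892 = 0.04371 m

S_c ≈ 0.0437 m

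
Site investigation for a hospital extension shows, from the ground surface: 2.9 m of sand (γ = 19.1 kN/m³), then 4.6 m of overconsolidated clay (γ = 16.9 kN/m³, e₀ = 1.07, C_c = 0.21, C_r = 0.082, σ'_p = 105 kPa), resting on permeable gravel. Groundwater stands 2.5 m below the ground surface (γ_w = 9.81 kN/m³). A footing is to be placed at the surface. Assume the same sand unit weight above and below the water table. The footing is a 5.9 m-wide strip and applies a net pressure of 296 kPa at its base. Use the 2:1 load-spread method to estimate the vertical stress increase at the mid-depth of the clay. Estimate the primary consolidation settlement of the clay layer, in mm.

S_c ≈ 189 mm

Mid-depth of clay below the ground surface: z = 2.9 + 4.6/2 = 5.2 m.
Total vertical stress at mid-clay: σ_v = 19.1×2.9 + 16.9×2.3 = 94.26 kPa.
Pore pressure: u = 9.81×(5.2 − 2.5) = 26.487 kPa.
Initial effective stress: σ'_0 = σ_v − u = 94.26 − 26.487 = 67.773 kPa.
Stress increase at mid-clay by the 2:1 spreading method:
Δσ = qB/(B+z) = 296×5.9/(5.9+5.2) = 157.33 kPa
Final effective stress: σ'_f = 67.773 + 157.33 = 225.1 kPa.
σ'_f = 225.1 > σ'_p = 105 kPa, so the stress path crosses the preconsolidation pressure — recompression up to σ'_p, then virgin compression beyond:
S_c = H/(1+e₀)·[C_r·log₁₀(σ'_p/σ'_0) + C_c·log₁₀(σ'_f/σ'_p)]
    = 4.6/2.07 × [0.082×log₁₀(105/67.773) + 0.21×log₁₀(225.1/105)]
    = 2.2222 × [0.015591 + 0.069549] = 0.1892 m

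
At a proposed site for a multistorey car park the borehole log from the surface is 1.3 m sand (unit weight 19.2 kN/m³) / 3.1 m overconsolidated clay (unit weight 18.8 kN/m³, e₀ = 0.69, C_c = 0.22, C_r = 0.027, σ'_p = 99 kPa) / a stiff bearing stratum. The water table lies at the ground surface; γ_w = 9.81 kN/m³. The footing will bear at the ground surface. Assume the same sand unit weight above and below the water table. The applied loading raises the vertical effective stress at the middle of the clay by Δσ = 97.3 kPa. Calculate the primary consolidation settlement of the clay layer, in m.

S_c ≈ 0.0673 m

Mid-depth of clay below the ground surface: z = 1.3 + 3.1/2 = 2.85 m.
Total vertical stress at mid-clay: σ_v = 19.2×1.3 + 18.8×1.55 = 54.1 kPa.
Pore pressure: u = 9.81×(2.85 − 0) = 27.959 kPa.
Initial effective stress: σ'_0 = σ_v − u = 54.1 − 27.959 = 26.141 kPa.
Final effective stress: σ'_f = 26.141 + 97.3 = 123.44 kPa.
σ'_f = 123.44 > σ'_p = 99 kPa, so the stress path crosses the preconsolidation pressure — recompression up to σ'_p, then virgin compression beyond:
S_c = H/(1+e₀)·[C_r·log₁₀(σ'_p/σ'_0) + C_c·log₁₀(σ'_f/σ'_p)]
    = 3.1/1.69 × [0.027×log₁₀(99/26.141) + 0.22×log₁₀(123.44/99)]
    = 1.8343 × [0.015614 + 0.021081] = 0.06731 m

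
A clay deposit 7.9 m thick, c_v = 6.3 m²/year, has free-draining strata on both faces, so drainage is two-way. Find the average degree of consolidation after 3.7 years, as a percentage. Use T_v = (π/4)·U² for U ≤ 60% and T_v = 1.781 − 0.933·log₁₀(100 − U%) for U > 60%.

U ≈ 98 %

Drainage path length: H_d = H/2 = 3.95 m (double drainage).
T_v = c_v·t/H_d² = 6.3×3.7/3.95² = 1.494.
T_v = 1.494 corresponds to the U > 60% branch:
U = 1 − 10^((1.781 − T_v)/0.933)/100 = 0.9797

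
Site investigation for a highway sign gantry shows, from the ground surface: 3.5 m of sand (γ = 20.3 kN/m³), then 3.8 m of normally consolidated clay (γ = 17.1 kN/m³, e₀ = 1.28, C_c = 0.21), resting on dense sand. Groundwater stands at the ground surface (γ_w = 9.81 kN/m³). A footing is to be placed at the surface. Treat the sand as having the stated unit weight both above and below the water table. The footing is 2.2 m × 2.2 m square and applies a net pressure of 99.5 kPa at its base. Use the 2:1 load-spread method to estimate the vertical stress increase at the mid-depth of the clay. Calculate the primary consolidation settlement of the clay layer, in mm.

Mid-depth of clay below the ground surface: z = 3.5 + 3.8/2 = 5.4 m.
Total vertical stress at mid-clay: σ_v = 20.3×3.5 + 17.1×1.9 = 103.54 kPa.
Pore pressure: u = 9.81×(5.4 − 0) = 52.974 kPa.
Initial effective stress: σ'_0 = σ_v − u = 103.54 − 52.974 = 50.566 kPa.
Stress increase at mid-clay by the 2:1 spreading method:
Δσ = qBL/((B+z)(L+z)) = 99.5×2.2×2.2/((2.2+5.4)(2.2+5.4)) = 8.3376 kPa
Final effective stress: σ'_f = σ'_0 + Δσ = 50.566 + 8.3376 = 58.904 kPa.
Normally consolidated clay, so the full stress increment lies on the virgin compression line:
S_c = C_c·H/(1+e₀)·log₁₀(σ'_f/σ'_0) = 0.21×3.8/(1+1.28)×log₁₀(58.904/50.566)
    = 0.35 × 0.066286 = 0.0232 m

S_c ≈ 23.2 mm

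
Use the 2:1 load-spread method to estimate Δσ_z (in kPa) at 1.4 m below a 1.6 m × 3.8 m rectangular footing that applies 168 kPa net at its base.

By the 2:1 method the load spreads at 1 horizontal : 2 vertical, so at depth z the loaded area has grown by z in each plan dimension:
Δσ = qBL/((B+z)(L+z)) = 168×1.6×3.8/((1.6+1.4)(3.8+1.4)) = 65.477 kPa

Δσ_z ≈ 65.5 kPa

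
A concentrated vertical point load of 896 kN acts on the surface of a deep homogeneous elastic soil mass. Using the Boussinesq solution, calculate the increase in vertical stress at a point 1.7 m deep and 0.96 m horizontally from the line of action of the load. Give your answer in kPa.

Δσ_z ≈ 74.1 kPa

Boussinesq vertical stress below a point load on an elastic half-space:
Δσ_z = 3P/(2πz²) · [1 + (r/z)²]^(−5/2)
r/z = 0.96/1.7 = 0.56471; [1+(r/z)²]^(−5/2) = 0.50058.
Δσ_z = 3×896/(2π×1.7²) × 0.50058 = 148.03 × 0.50058 = 74.1 kPa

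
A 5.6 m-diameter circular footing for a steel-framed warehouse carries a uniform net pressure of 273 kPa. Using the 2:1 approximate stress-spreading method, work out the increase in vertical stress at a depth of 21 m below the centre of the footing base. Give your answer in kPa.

Δσ_z ≈ 12.1 kPa

By the 2:1 method the load spreads at 1 horizontal : 2 vertical, so at depth z the loaded area has grown by z in each plan dimension:
Δσ ≈ qD²/(D+z)² = 273×5.6²/(5.6+21)² = 12.1 kPa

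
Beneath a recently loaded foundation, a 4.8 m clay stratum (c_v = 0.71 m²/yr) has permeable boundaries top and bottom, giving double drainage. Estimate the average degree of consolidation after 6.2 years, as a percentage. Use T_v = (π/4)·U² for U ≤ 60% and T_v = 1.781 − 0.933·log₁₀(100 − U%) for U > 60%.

U ≈ 87.7 %

Drainage path length: H_d = H/2 = 2.4 m (double drainage).
T_v = c_v·t/H_d² = 0.71×6.2/2.4² = 0.76424.
T_v = 0.76424 corresponds to the U > 60% branch:
U = 1 − 10^((1.781 − T_v)/0.933)/100 = 0.877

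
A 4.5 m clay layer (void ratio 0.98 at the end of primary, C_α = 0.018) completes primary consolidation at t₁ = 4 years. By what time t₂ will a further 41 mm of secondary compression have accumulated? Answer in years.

t₂ ≈ 40.2 years

S_s = C_α·H/(1+e_p)·log₁₀(t₂/t₁) ⇒ log₁₀(t₂/t₁) = S_s·(1+e_p)/(C_α·H).
log₁₀(t₂/t₁) = 0.041 × (1+0.98) / (0.018×4.5) = 1.002
t₂ = t₁ × 10^1.002 = 4 × 10.05 = 40.21 years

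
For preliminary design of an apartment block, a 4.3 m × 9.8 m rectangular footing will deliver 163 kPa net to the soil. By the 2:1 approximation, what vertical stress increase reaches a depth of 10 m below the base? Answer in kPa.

Δσ_z ≈ 24.3 kPa

By the 2:1 method the load spreads at 1 horizontal : 2 vertical, so at depth z the loaded area has grown by z in each plan dimension:
Δσ = qBL/((B+z)(L+z)) = 163×4.3×9.8/((4.3+10)(9.8+10)) = 24.259 kPa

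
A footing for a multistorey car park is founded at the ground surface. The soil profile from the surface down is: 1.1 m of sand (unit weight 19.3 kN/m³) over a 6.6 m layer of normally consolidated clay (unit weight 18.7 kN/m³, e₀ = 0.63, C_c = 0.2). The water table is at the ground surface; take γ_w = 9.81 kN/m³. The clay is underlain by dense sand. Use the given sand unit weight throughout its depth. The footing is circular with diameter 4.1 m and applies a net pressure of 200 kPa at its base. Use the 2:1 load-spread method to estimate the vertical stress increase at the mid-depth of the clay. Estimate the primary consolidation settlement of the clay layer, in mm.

Mid-depth of clay below the ground surface: z = 1.1 + 6.6/2 = 4.4 m.
Total vertical stress at mid-clay: σ_v = 19.3×1.1 + 18.7×3.3 = 82.94 kPa.
Pore pressure: u = 9.81×(4.4 − 0) = 43.164 kPa.
Initial effective stress: σ'_0 = σ_v − u = 82.94 − 43.164 = 39.776 kPa.
Stress increase at mid-clay by the 2:1 spreading method:
Δσ ≈ qD²/(D+z)² = 200×4.1²/(4.1+4.4)² = 46.533 kPa
Final effective stress: σ'_f = σ'_0 + Δσ = 39.776 + 46.533 = 86.309 kPa.
Normally consolidated clay, so the full stress increment lies on the virgin compression line:
S_c = C_c·H/(1+e₀)·log₁₀(σ'_f/σ'_0) = 0.2×6.6/(1+0.63)×log₁₀(86.309/39.776)
    = 0.80982 × 0.33643 = 0.2724 m

S_c ≈ 272 mm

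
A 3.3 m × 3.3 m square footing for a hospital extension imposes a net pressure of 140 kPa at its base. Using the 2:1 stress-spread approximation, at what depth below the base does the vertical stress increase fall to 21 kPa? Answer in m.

2:1 spreading — at depth z the loaded area has grown by z in each plan dimension:
qB²/(B+z)² = Δσ_z ⇒ z = B(√(q/Δσ_z) − 1) = 3.3×(√(140/21) − 1) = 5.221 m

z ≈ 5.22 m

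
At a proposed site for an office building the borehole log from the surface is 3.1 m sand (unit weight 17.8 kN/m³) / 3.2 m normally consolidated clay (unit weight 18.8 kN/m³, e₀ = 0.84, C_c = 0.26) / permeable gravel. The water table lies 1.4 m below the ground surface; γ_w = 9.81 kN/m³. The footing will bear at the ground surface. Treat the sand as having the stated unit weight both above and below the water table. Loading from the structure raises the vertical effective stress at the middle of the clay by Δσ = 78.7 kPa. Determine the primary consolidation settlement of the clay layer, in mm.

S_c ≈ 179 mm

Mid-depth of clay below the ground surface: z = 3.1 + 3.2/2 = 4.7 m.
Total vertical stress at mid-clay: σ_v = 17.8×3.1 + 18.8×1.6 = 85.26 kPa.
Pore pressure: u = 9.81×(4.7 − 1.4) = 32.373 kPa.
Initial effective stress: σ'_0 = σ_v − u = 85.26 − 32.373 = 52.887 kPa.
Final effective stress: σ'_f = σ'_0 + Δσ = 52.887 + 78.7 = 131.59 kPa.
Normally consolidated clay, so the full stress increment lies on the virgin compression line:
S_c = C_c·H/(1+e₀)·log₁₀(σ'_f/σ'_0) = 0.26×3.2/(1+0.84)×log₁₀(131.59/52.887)
    = 0.45217 × 0.39587 = 0.179 m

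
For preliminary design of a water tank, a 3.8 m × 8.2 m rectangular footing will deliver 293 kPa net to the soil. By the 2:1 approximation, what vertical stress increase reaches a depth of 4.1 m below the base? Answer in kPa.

By the 2:1 method the load spreads at 1 horizontal : 2 vertical, so at depth z the loaded area has grown by z in each plan dimension:
Δσ = qBL/((B+z)(L+z)) = 293×3.8×8.2/((3.8+4.1)(8.2+4.1)) = 93.958 kPa

Δσ_z ≈ 94 kPa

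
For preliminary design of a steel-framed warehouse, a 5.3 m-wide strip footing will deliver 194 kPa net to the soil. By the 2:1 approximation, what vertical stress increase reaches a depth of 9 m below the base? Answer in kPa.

By the 2:1 method the load spreads at 1 horizontal : 2 vertical, so at depth z the loaded area has grown by z in each plan dimension:
Δσ = qB/(B+z) = 194×5.3/(5.3+9) = 71.902 kPa

Δσ_z ≈ 71.9 kPa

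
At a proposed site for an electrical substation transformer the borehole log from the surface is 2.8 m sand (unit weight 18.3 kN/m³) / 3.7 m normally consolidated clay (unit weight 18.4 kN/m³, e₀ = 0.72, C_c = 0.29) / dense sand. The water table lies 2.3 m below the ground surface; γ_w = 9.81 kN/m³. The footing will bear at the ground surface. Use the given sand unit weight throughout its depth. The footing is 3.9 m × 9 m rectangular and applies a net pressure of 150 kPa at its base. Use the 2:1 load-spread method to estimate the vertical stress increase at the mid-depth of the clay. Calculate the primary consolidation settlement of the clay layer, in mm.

S_c ≈ 148 mm

Mid-depth of clay below the ground surface: z = 2.8 + 3.7/2 = 4.65 m.
Total vertical stress at mid-clay: σ_v = 18.3×2.8 + 18.4×1.85 = 85.28 kPa.
Pore pressure: u = 9.81×(4.65 − 2.3) = 23.054 kPa.
Initial effective stress: σ'_0 = σ_v − u = 85.28 − 23.054 = 62.226 kPa.
Stress increase at mid-clay by the 2:1 spreading method:
Δσ = qBL/((B+z)(L+z)) = 150×3.9×9/((3.9+4.65)(9+4.65)) = 45.113 kPa
Final effective stress: σ'_f = σ'_0 + Δσ = 62.226 + 45.113 = 107.34 kPa.
Normally consolidated clay, so the full stress increment lies on the virgin compression line:
S_c = C_c·H/(1+e₀)·log₁₀(σ'_f/σ'_0) = 0.29×3.7/(1+0.72)×log₁₀(107.34/62.226)
    = 0.62384 × 0.23679 = 0.1477 m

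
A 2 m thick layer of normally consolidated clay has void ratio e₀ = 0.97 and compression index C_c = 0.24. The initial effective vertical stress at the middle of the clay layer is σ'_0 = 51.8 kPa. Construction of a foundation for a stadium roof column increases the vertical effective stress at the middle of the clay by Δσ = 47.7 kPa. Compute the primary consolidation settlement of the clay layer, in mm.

S_c ≈ 69.1 mm

Final effective stress: σ'_f = σ'_0 + Δσ = 51.8 + 47.7 = 99.5 kPa.
Normally consolidated clay, so the full stress increment lies on the virgin compression line:
S_c = C_c·H/(1+e₀)·log₁₀(σ'_f/σ'_0) = 0.24×2/(1+0.97)×log₁₀(99.5/51.8)
    = 0.24365 × 0.28349 = 0.06907 m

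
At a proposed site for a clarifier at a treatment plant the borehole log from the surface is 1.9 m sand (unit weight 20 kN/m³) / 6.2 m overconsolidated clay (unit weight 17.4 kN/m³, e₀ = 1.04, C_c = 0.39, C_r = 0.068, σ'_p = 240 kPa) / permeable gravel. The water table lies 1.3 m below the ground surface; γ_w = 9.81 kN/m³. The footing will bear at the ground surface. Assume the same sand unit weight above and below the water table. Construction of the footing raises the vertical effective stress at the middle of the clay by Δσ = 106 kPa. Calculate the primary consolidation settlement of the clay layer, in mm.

S_c ≈ 95.7 mm

Mid-depth of clay below the ground surface: z = 1.9 + 6.2/2 = 5 m.
Total vertical stress at mid-clay: σ_v = 20×1.9 + 17.4×3.1 = 91.94 kPa.
Pore pressure: u = 9.81×(5 − 1.3) = 36.297 kPa.
Initial effective stress: σ'_0 = σ_v − u = 91.94 − 36.297 = 55.643 kPa.
Final effective stress: σ'_f = 55.643 + 106 = 161.64 kPa.
σ'_f = 161.64 ≤ σ'_p = 240 kPa, so the clay remains overconsolidated and only the recompression index applies:
S_c = C_r·H/(1+e₀)·log₁₀(σ'_f/σ'_0) = 0.068×6.2/2.04×log₁₀(161.64/55.643)
    = 0.20667 × 0.46314 = 0.09572 m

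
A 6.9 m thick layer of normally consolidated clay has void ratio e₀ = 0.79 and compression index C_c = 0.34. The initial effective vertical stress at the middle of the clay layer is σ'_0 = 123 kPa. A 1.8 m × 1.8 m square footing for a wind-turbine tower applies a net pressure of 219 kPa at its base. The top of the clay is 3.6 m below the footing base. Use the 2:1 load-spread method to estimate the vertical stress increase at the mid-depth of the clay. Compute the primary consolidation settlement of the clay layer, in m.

Mid-depth of clay below the footing base: z = 3.6 + 6.9/2 = 7.05 m.
Stress increase at mid-clay by the 2:1 spreading method:
Δσ = qBL/((B+z)(L+z)) = 219×1.8×1.8/((1.8+7.05)(1.8+7.05)) = 9.0595 kPa
Final effective stress: σ'_f = σ'_0 + Δσ = 123 + 9.0595 = 132.06 kPa.
Normally consolidated clay, so the full stress increment lies on the virgin compression line:
S_c = C_c·H/(1+e₀)·log₁₀(σ'_f/σ'_0) = 0.34×6.9/(1+0.79)×log₁₀(132.06/123)
    = 1.3106 × 0.030866 = 0.04045 m

S_c ≈ 0.0405 m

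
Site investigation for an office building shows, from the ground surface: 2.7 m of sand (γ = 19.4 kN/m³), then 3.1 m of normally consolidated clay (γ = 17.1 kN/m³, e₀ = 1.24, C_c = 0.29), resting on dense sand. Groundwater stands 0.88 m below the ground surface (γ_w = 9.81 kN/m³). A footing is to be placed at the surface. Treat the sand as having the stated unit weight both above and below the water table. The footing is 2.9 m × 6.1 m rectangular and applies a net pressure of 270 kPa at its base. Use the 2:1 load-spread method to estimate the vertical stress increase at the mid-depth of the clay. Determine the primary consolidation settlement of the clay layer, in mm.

Mid-depth of clay below the ground surface: z = 2.7 + 3.1/2 = 4.25 m.
Total vertical stress at mid-clay: σ_v = 19.4×2.7 + 17.1×1.55 = 78.885 kPa.
Pore pressure: u = 9.81×(4.25 − 0.88) = 33.06 kPa.
Initial effective stress: σ'_0 = σ_v − u = 78.885 − 33.06 = 45.825 kPa.
Stress increase at mid-clay by the 2:1 spreading method:
Δσ = qBL/((B+z)(L+z)) = 270×2.9×6.1/((2.9+4.25)(6.1+4.25)) = 64.542 kPa
Final effective stress: σ'_f = σ'_0 + Δσ = 45.825 + 64.542 = 110.37 kPa.
Normally consolidated clay, so the full stress increment lies on the virgin compression line:
S_c = C_c·H/(1+e₀)·log₁₀(σ'_f/σ'_0) = 0.29×3.1/(1+1.24)×log₁₀(110.37/45.825)
    = 0.40134 × 0.38175 = 0.1532 m

S_c ≈ 153 mm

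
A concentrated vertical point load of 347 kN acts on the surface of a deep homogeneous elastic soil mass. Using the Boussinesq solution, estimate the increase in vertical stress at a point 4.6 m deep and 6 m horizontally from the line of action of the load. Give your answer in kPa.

Boussinesq vertical stress below a point load on an elastic half-space:
Δσ_z = 3P/(2πz²) · [1 + (r/z)²]^(−5/2)
r/z = 6/4.6 = 1.3043; [1+(r/z)²]^(−5/2) = 0.083379.
Δσ_z = 3×347/(2π×4.6²) × 0.083379 = 7.8299 × 0.083379 = 0.6528 kPa

Δσ_z ≈ 0.653 kPa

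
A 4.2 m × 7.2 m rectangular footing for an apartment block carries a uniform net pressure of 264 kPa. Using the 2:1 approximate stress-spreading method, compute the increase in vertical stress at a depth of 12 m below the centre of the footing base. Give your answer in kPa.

By the 2:1 method the load spreads at 1 horizontal : 2 vertical, so at depth z the loaded area has grown by z in each plan dimension:
Δσ = qBL/((B+z)(L+z)) = 264×4.2×7.2/((4.2+12)(7.2+12)) = 25.667 kPa

Δσ_z ≈ 25.7 kPa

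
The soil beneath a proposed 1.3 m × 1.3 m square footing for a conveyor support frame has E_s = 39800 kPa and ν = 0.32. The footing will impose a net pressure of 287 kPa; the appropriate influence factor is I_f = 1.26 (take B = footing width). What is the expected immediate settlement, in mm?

Immediate (elastic) settlement: S_e = q·B·(1−ν²)/E_s · I_f.
S_e = 287 × 1.3 × (1 − 0.32²) / 39800 × 1.26
    = 287 × 1.3 × 0.8976 / 39800 × 1.26
    = 0.0106 m = 10.6 mm

S_e ≈ 10.6 mm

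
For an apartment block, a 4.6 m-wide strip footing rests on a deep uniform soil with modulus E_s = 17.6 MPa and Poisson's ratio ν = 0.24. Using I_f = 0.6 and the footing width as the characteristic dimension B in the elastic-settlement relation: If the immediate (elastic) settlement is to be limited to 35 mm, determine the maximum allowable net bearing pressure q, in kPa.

E_s = 17.6 MPa = 17600 kPa.
S_e = q·B·(1−ν²)/E_s · I_f  ⇒  q = S_e·E_s / (B·(1−ν²)·I_f).
q = 0.035 × 17600 / (4.6 × 0.9424 × 0.6) = 236.8 kPa

q ≈ 237 kPa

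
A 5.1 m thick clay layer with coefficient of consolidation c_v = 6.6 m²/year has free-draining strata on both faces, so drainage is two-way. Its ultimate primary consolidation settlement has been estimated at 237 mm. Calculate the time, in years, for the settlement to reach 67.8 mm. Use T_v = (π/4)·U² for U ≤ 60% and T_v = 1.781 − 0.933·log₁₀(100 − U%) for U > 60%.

t ≈ 0.0633 years

Drainage path length: H_d = H/2 = 2.55 m (double drainage).
U = S(t)/S_ult = 67.8/237 = 0.2861.
U ≤ 60%: T_v = (π/4)·U² = (π/4)×0.28608² = 0.064277.
t = T_v·H_d²/c_v = 0.064277×2.55²/6.6 = 0.06333 years.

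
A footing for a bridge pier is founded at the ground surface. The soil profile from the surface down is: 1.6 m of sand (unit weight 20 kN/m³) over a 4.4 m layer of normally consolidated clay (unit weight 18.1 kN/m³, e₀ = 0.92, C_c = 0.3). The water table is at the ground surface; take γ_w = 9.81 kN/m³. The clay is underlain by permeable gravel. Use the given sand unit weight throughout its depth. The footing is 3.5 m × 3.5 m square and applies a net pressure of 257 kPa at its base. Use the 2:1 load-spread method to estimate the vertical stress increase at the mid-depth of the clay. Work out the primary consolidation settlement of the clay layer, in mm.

Mid-depth of clay below the ground surface: z = 1.6 + 4.4/2 = 3.8 m.
Total vertical stress at mid-clay: σ_v = 20×1.6 + 18.1×2.2 = 71.82 kPa.
Pore pressure: u = 9.81×(3.8 − 0) = 37.278 kPa.
Initial effective stress: σ'_0 = σ_v − u = 71.82 − 37.278 = 34.542 kPa.
Stress increase at mid-clay by the 2:1 spreading method:
Δσ = qBL/((B+z)(L+z)) = 257×3.5×3.5/((3.5+3.8)(3.5+3.8)) = 59.078 kPa
Final effective stress: σ'_f = σ'_0 + Δσ = 34.542 + 59.078 = 93.62 kPa.
Normally consolidated clay, so the full stress increment lies on the virgin compression line:
S_c = C_c·H/(1+e₀)·log₁₀(σ'_f/σ'_0) = 0.3×4.4/(1+0.92)×log₁₀(93.62/34.542)
    = 0.6875 × 0.43302 = 0.2977 m

S_c ≈ 298 mm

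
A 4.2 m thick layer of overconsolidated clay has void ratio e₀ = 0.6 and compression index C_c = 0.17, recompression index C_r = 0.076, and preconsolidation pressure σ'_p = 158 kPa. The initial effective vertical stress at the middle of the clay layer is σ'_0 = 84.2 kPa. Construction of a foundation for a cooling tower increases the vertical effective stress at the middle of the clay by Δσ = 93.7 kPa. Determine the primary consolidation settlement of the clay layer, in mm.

Final effective stress: σ'_f = 84.2 + 93.7 = 177.9 kPa.
σ'_f = 177.9 > σ'_p = 158 kPa, so the stress path crosses the preconsolidation pressure — recompression up to σ'_p, then virgin compression beyond:
S_c = H/(1+e₀)·[C_r·log₁₀(σ'_p/σ'_0) + C_c·log₁₀(σ'_f/σ'_p)]
    = 4.2/1.6 × [0.076×log₁₀(158/84.2) + 0.17×log₁₀(177.9/158)]
    = 2.625 × [0.020774 + 0.0087582] = 0.07752 m

S_c ≈ 77.5 mm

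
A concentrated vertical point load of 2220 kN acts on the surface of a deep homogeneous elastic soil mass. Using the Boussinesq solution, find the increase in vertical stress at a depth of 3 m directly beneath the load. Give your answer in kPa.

Boussinesq vertical stress below a point load on an elastic half-space:
Δσ_z = 3P/(2πz²) · [1 + (r/z)²]^(−5/2)
r/z = 0/3 = 0; [1+(r/z)²]^(−5/2) = 1.
Δσ_z = 3×2220/(2π×3²) × 1 = 117.77 × 1 = 117.8 kPa

Δσ_z ≈ 118 kPa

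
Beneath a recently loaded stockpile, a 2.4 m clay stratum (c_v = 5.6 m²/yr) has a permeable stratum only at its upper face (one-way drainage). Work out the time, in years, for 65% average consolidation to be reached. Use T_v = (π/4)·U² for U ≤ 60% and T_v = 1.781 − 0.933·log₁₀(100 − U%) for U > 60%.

Drainage path length: H_d = H = 2.4 m (single drainage).
U > 60%: T_v = 1.781 − 0.933·log₁₀(100 − 65) = 0.34038.
t = T_v·H_d²/c_v = 0.34038×2.4²/5.6 = 0.3501 years.

t ≈ 0.35 years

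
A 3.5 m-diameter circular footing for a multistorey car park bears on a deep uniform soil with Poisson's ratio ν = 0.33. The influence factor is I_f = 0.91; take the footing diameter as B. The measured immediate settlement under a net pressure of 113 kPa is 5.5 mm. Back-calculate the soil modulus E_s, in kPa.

E_s ≈ 58300 kPa

S_e = q·B·(1−ν²)/E_s · I_f  ⇒  E_s = q·B·(1−ν²)·I_f / S_e.
E_s = 113 × 3.5 × 0.8911 × 0.91 / 0.0055 = 58310 kPa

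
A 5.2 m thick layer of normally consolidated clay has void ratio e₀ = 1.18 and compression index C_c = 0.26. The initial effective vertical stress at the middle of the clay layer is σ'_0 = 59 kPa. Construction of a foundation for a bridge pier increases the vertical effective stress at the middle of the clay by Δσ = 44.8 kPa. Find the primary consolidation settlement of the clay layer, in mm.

S_c ≈ 152 mm

Final effective stress: σ'_f = σ'_0 + Δσ = 59 + 44.8 = 103.8 kPa.
Normally consolidated clay, so the full stress increment lies on the virgin compression line:
S_c = C_c·H/(1+e₀)·log₁₀(σ'_f/σ'_0) = 0.26×5.2/(1+1.18)×log₁₀(103.8/59)
    = 0.62018 × 0.24535 = 0.1522 m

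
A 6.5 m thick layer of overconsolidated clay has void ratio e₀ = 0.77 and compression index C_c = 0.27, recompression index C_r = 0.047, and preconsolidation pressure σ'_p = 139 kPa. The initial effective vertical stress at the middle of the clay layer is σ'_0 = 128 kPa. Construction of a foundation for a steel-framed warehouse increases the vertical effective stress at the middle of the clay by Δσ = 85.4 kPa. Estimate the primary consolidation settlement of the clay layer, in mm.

S_c ≈ 191 mm

Final effective stress: σ'_f = 128 + 85.4 = 213.4 kPa.
σ'_f = 213.4 > σ'_p = 139 kPa, so the stress path crosses the preconsolidation pressure — recompression up to σ'_p, then virgin compression beyond:
S_c = H/(1+e₀)·[C_r·log₁₀(σ'_p/σ'_0) + C_c·log₁₀(σ'_f/σ'_p)]
    = 6.5/1.77 × [0.047×log₁₀(139/128) + 0.27×log₁₀(213.4/139)]
    = 3.6723 × [0.0016828 + 0.050268] = 0.1908 m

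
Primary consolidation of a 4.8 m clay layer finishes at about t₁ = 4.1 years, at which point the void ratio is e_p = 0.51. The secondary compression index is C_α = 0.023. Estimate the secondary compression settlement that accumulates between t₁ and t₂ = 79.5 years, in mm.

Secondary compression: S_s = C_α·H/(1+e_p)·log₁₀(t₂/t₁)
S_s = 0.023×4.8/(1+0.51)×log₁₀(79.5/4.1)
    = 0.07311 × 1.288 = 0.09414 m

S_s ≈ 94.1 mm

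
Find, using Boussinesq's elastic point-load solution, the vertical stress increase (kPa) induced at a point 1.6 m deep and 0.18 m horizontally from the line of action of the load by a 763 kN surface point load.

Δσ_z ≈ 138 kPa

Boussinesq vertical stress below a point load on an elastic half-space:
Δσ_z = 3P/(2πz²) · [1 + (r/z)²]^(−5/2)
r/z = 0.18/1.6 = 0.1125; [1+(r/z)²]^(−5/2) = 0.96905.
Δσ_z = 3×763/(2π×1.6²) × 0.96905 = 142.31 × 0.96905 = 137.9 kPa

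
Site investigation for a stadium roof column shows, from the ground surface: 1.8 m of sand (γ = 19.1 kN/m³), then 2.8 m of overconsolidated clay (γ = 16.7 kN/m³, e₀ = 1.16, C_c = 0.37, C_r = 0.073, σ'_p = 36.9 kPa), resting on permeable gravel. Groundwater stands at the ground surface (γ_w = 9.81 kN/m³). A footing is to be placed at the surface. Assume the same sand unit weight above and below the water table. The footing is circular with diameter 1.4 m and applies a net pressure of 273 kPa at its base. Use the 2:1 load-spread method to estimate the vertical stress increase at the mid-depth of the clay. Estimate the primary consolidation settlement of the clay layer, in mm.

Mid-depth of clay below the ground surface: z = 1.8 + 2.8/2 = 3.2 m.
Total vertical stress at mid-clay: σ_v = 19.1×1.8 + 16.7×1.4 = 57.76 kPa.
Pore pressure: u = 9.81×(3.2 − 0) = 31.392 kPa.
Initial effective stress: σ'_0 = σ_v − u = 57.76 − 31.392 = 26.368 kPa.
Stress increase at mid-clay by the 2:1 spreading method:
Δσ ≈ qD²/(D+z)² = 273×1.4²/(1.4+3.2)² = 25.287 kPa
Final effective stress: σ'_f = 26.368 + 25.287 = 51.655 kPa.
σ'_f = 51.655 > σ'_p = 36.9 kPa, so the stress path crosses the preconsolidation pressure — recompression up to σ'_p, then virgin compression beyond:
S_c = H/(1+e₀)·[C_r·log₁₀(σ'_p/σ'_0) + C_c·log₁₀(σ'_f/σ'_p)]
    = 2.8/2.16 × [0.073×log₁₀(36.9/26.368) + 0.37×log₁₀(51.655/36.9)]
    = 1.2963 × [0.010654 + 0.054052] = 0.08388 m

S_c ≈ 83.9 mm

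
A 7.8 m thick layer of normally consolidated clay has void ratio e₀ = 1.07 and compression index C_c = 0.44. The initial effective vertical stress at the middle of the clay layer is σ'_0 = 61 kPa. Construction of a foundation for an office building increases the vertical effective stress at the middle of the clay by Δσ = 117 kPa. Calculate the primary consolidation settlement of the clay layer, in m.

Final effective stress: σ'_f = σ'_0 + Δσ = 61 + 117 = 178 kPa.
Normally consolidated clay, so the full stress increment lies on the virgin compression line:
S_c = C_c·H/(1+e₀)·log₁₀(σ'_f/σ'_0) = 0.44×7.8/(1+1.07)×log₁₀(178/61)
    = 1.658 × 0.46509 = 0.7711 m

S_c ≈ 0.771 m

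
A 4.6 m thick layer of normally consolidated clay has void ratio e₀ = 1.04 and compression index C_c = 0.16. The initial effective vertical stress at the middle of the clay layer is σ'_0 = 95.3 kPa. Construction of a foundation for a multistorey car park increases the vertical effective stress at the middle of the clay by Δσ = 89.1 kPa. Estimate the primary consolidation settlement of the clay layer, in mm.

S_c ≈ 103 mm

Final effective stress: σ'_f = σ'_0 + Δσ = 95.3 + 89.1 = 184.4 kPa.
Normally consolidated clay, so the full stress increment lies on the virgin compression line:
S_c = C_c·H/(1+e₀)·log₁₀(σ'_f/σ'_0) = 0.16×4.6/(1+1.04)×log₁₀(184.4/95.3)
    = 0.36078 × 0.28667 = 0.1034 m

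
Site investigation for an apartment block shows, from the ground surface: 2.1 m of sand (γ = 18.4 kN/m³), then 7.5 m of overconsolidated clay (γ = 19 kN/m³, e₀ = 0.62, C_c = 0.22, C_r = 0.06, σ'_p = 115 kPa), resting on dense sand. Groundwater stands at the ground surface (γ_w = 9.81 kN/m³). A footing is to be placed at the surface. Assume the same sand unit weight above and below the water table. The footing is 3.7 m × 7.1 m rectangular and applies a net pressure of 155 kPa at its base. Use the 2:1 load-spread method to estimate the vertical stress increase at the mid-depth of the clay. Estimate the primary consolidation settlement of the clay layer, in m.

S_c ≈ 0.0587 m

Mid-depth of clay below the ground surface: z = 2.1 + 7.5/2 = 5.85 m.
Total vertical stress at mid-clay: σ_v = 18.4×2.1 + 19×3.75 = 109.89 kPa.
Pore pressure: u = 9.81×(5.85 − 0) = 57.389 kPa.
Initial effective stress: σ'_0 = σ_v − u = 109.89 − 57.389 = 52.501 kPa.
Stress increase at mid-clay by the 2:1 spreading method:
Δσ = qBL/((B+z)(L+z)) = 155×3.7×7.1/((3.7+5.85)(7.1+5.85)) = 32.924 kPa
Final effective stress: σ'_f = 52.501 + 32.924 = 85.425 kPa.
σ'_f = 85.425 ≤ σ'_p = 115 kPa, so the clay remains overconsolidated and only the recompression index applies:
S_c = C_r·H/(1+e₀)·log₁₀(σ'_f/σ'_0) = 0.06×7.5/1.62×log₁₀(85.425/52.501)
    = 0.27778 × 0.21142 = 0.05873 m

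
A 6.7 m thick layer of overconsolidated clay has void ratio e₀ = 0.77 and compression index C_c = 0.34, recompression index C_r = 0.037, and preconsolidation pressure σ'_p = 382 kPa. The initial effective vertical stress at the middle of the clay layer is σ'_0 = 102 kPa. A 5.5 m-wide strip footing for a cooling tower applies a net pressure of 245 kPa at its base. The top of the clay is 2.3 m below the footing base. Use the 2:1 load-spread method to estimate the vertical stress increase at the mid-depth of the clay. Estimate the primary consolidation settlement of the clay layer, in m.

S_c ≈ 0.0475 m

Mid-depth of clay below the footing base: z = 2.3 + 6.7/2 = 5.65 m.
Stress increase at mid-clay by the 2:1 spreading method:
Δσ = qB/(B+z) = 245×5.5/(5.5+5.65) = 120.85 kPa
Final effective stress: σ'_f = 102 + 120.85 = 222.85 kPa.
σ'_f = 222.85 ≤ σ'_p = 382 kPa, so the clay remains overconsolidated and only the recompression index applies:
S_c = C_r·H/(1+e₀)·log₁₀(σ'_f/σ'_0) = 0.037×6.7/1.77×log₁₀(222.85/102)
    = 0.14006 × 0.33941 = 0.04754 m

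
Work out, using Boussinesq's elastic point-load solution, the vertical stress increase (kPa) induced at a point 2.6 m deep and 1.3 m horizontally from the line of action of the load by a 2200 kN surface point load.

Boussinesq vertical stress below a point load on an elastic half-space:
Δσ_z = 3P/(2πz²) · [1 + (r/z)²]^(−5/2)
r/z = 1.3/2.6 = 0.5; [1+(r/z)²]^(−5/2) = 0.57243.
Δσ_z = 3×2200/(2π×2.6²) × 0.57243 = 155.39 × 0.57243 = 88.95 kPa

Δσ_z ≈ 88.9 kPa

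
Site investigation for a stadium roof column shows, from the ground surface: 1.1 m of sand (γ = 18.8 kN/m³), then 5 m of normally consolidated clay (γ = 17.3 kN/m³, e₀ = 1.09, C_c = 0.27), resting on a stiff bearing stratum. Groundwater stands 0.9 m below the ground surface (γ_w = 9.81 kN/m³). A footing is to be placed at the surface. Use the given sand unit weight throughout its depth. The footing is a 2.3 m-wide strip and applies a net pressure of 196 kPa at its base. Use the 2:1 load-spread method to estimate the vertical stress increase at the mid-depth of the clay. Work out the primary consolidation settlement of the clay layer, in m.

Mid-depth of clay below the ground surface: z = 1.1 + 5/2 = 3.6 m.
Total vertical stress at mid-clay: σ_v = 18.8×1.1 + 17.3×2.5 = 63.93 kPa.
Pore pressure: u = 9.81×(3.6 − 0.9) = 26.487 kPa.
Initial effective stress: σ'_0 = σ_v − u = 63.93 − 26.487 = 37.443 kPa.
Stress increase at mid-clay by the 2:1 spreading method:
Δσ = qB/(B+z) = 196×2.3/(2.3+3.6) = 76.407 kPa
Final effective stress: σ'_f = σ'_0 + Δσ = 37.443 + 76.407 = 113.85 kPa.
Normally consolidated clay, so the full stress increment lies on the virgin compression line:
S_c = C_c·H/(1+e₀)·log₁₀(σ'_f/σ'_0) = 0.27×5/(1+1.09)×log₁₀(113.85/37.443)
    = 0.64593 × 0.48296 = 0.312 m

S_c ≈ 0.312 m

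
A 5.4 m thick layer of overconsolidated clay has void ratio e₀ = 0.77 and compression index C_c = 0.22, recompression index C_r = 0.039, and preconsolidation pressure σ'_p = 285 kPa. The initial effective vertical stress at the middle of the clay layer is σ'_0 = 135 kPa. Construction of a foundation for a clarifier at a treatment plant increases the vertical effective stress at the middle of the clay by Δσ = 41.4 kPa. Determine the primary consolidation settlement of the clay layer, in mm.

S_c ≈ 13.8 mm

Final effective stress: σ'_f = 135 + 41.4 = 176.4 kPa.
σ'_f = 176.4 ≤ σ'_p = 285 kPa, so the clay remains overconsolidated and only the recompression index applies:
S_c = C_r·H/(1+e₀)·log₁₀(σ'_f/σ'_0) = 0.039×5.4/1.77×log₁₀(176.4/135)
    = 0.11898 × 0.11616 = 0.01382 m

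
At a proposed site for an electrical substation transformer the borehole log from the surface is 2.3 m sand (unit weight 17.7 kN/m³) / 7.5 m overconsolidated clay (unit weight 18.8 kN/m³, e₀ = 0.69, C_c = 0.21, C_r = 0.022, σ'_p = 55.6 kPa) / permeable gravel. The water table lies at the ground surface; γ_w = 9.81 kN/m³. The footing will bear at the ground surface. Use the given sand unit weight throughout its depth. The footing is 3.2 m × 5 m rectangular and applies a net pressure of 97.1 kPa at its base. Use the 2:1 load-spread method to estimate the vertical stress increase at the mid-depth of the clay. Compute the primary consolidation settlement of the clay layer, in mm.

Mid-depth of clay below the ground surface: z = 2.3 + 7.5/2 = 6.05 m.
Total vertical stress at mid-clay: σ_v = 17.7×2.3 + 18.8×3.75 = 111.21 kPa.
Pore pressure: u = 9.81×(6.05 − 0) = 59.351 kPa.
Initial effective stress: σ'_0 = σ_v − u = 111.21 − 59.351 = 51.859 kPa.
Stress increase at mid-clay by the 2:1 spreading method:
Δσ = qBL/((B+z)(L+z)) = 97.1×3.2×5/((3.2+6.05)(5+6.05)) = 15.2 kPa
Final effective stress: σ'_f = 51.859 + 15.2 = 67.059 kPa.
σ'_f = 67.059 > σ'_p = 55.6 kPa, so the stress path crosses the preconsolidation pressure — recompression up to σ'_p, then virgin compression beyond:
S_c = H/(1+e₀)·[C_r·log₁₀(σ'_p/σ'_0) + C_c·log₁₀(σ'_f/σ'_p)]
    = 7.5/1.69 × [0.022×log₁₀(55.6/51.859) + 0.21×log₁₀(67.059/55.6)]
    = 4.4379 × [0.00066551 + 0.01709] = 0.0788 m

S_c ≈ 78.8 mm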